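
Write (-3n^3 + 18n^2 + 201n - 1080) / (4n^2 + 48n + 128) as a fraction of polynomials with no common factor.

(-3n^2 + 42n - 135)/(4n + 16)

Repeated division with remainder:
  -3n^3 + 18n^2 + 201n - 1080 = (-(3/4)n + 27/2)(4n^2 + 48n + 128) + (-351n - 2808)
  4n^2 + 48n + 128 = (-(4/351)n - 16/351)(-351n - 2808) + (0)
Last nonzero remainder: -351n - 2808. Dividing through by -351 gives the monic gcd n + 8.
Cancel n + 8 from numerator and denominator to get the reduced form.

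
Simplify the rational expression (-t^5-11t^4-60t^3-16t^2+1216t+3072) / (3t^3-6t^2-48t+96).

(-t^3-11t^2-76t-192)/(3t-6)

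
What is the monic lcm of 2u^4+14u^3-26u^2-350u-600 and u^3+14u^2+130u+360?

Repeated division with remainder:
  2u^4+14u^3-26u^2-350u-600 = (2u-14)(u^3+14u^2+130u+360) + (-90u^2+750u+4440)
  u^3+14u^2+130u+360 = (-(1/90)u-67/270)(-90u^2+750u+4440) + ((3289/9)u+13156/9)
  -90u^2+750u+4440 = (-(810/3289)u+9990/3289)((3289/9)u+13156/9) + (0)
Last nonzero remainder: (3289/9)u+13156/9. Dividing through by 3289/9 gives the monic gcd u+4.
Then lcm(f, g) = f·g / gcd(f, g); expanding and making the result monic gives the answer.

u^6+17u^5+147u^4+325u^3-3220u^2-18750u-27000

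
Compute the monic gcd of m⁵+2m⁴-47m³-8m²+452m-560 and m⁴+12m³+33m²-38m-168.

m³+9m²+6m-56

By polynomial division,
  m⁵+2m⁴-47m³-8m²+452m-560 = (m-10)(m⁴+12m³+33m²-38m-168) + (40m³+360m²+240m-2240)
  m⁴+12m³+33m²-38m-168 = ((1/40)m+3/40)(40m³+360m²+240m-2240) + (0)
Last nonzero remainder: 40m³+360m²+240m-2240. Dividing through by 40 gives the monic gcd m³+9m²+6m-56.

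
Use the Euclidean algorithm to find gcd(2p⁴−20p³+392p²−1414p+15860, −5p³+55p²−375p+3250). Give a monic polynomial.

p²−p+65

Euclidean algorithm in ℚ[p]:
  2p⁴−20p³+392p²−1414p+15860 = (−(2/5)p−2/5)(−5p³+55p²−375p+3250) + (264p²−264p+17160)
  −5p³+55p²−375p+3250 = (−(5/264)p+25/132)(264p²−264p+17160) + (0)
Last nonzero remainder: 264p²−264p+17160. Dividing through by 264 gives the monic gcd p²−p+65.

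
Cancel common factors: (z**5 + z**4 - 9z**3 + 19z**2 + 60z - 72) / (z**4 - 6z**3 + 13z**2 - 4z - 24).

Apply the Euclidean algorithm:
  z**5 + z**4 - 9z**3 + 19z**2 + 60z - 72 = (z + 7)(z**4 - 6z**3 + 13z**2 - 4z - 24) + (20z**3 - 68z**2 + 112z + 96)
  z**4 - 6z**3 + 13z**2 - 4z - 24 = ((1/20)z - 13/100)(20z**3 - 68z**2 + 112z + 96) + (-(36/25)z**2 + (144/25)z - 288/25)
  20z**3 - 68z**2 + 112z + 96 = (-(125/9)z - 25/3)(-(36/25)z**2 + (144/25)z - 288/25) + (0)
Last nonzero remainder: -(36/25)z**2 + (144/25)z - 288/25. Dividing through by -36/25 gives the monic gcd z**2 - 4z + 8.
Cancel z**2 - 4z + 8 from numerator and denominator to get the reduced form.

(z**3 + 5z**2 + 3z - 9)/(z**2 - 2z - 3)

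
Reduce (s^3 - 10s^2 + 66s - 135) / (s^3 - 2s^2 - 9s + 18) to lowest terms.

(s^2 - 7s + 45)/(s^2 + s - 6)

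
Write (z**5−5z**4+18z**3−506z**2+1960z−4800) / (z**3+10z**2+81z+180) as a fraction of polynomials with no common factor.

Euclidean algorithm in ℚ[z]:
  z**5−5z**4+18z**3−506z**2+1960z−4800 = (z**2−15z+87)(z**3+10z**2+81z+180) + (−341z**2−2387z−20460)
  z**3+10z**2+81z+180 = (−(1/341)z−3/341)(−341z**2−2387z−20460) + (0)
Last nonzero remainder: −341z**2−2387z−20460. Dividing through by −341 gives the monic gcd z**2+7z+60.
Cancel z**2+7z+60 from numerator and denominator to get the reduced form.

(z**3−12z**2+42z−80)/(z+3)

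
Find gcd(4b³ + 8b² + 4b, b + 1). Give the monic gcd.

b + 1

Apply the Euclidean algorithm:
  4b³ + 8b² + 4b = (4b² + 4b)(b + 1) + (0)
The last nonzero remainder b + 1 is already monic.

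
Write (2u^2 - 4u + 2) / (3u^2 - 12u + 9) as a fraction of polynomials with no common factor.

Euclidean algorithm in ℚ[u]:
  2u^2 - 4u + 2 = (2/3)(3u^2 - 12u + 9) + (4u - 4)
  3u^2 - 12u + 9 = ((3/4)u - 9/4)(4u - 4) + (0)
Last nonzero remainder: 4u - 4. Dividing through by 4 gives the monic gcd u - 1.
Cancel u - 1 from numerator and denominator to get the reduced form.

(2u - 2)/(3u - 9)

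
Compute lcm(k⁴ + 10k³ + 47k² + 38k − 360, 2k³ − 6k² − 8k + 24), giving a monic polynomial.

Euclidean algorithm in ℚ[k]:
  k⁴ + 10k³ + 47k² + 38k − 360 = ((1/2)k + 13/2)(2k³ − 6k² − 8k + 24) + (90k² + 78k − 516)
  2k³ − 6k² − 8k + 24 = ((1/45)k − 58/675)(90k² + 78k − 516) + ((2288/225)k − 4576/225)
  90k² + 78k − 516 = ((10125/1144)k + 29025/1144)((2288/225)k − 4576/225) + (0)
Last nonzero remainder: (2288/225)k − 4576/225. Dividing through by 2288/225 gives the monic gcd k − 2.
Then lcm(f, g) = f·g / gcd(f, g); expanding and making the result monic gives the answer.

k⁶ + 9k⁵ + 31k⁴ − 69k³ − 680k² + 132k + 2160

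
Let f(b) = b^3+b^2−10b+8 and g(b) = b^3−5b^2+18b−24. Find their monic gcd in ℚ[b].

b−2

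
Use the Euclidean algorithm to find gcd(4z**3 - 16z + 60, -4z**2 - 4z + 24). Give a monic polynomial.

z + 3

Apply the Euclidean algorithm:
  4z**3 - 16z + 60 = (-z + 1)(-4z**2 - 4z + 24) + (12z + 36)
  -4z**2 - 4z + 24 = (-(1/3)z + 2/3)(12z + 36) + (0)
Last nonzero remainder: 12z + 36. Dividing through by 12 gives the monic gcd z + 3.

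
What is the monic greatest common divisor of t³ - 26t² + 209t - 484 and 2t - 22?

t - 11

Apply the Euclidean algorithm:
  t³ - 26t² + 209t - 484 = ((1/2)t² - (15/2)t + 22)(2t - 22) + (0)
Last nonzero remainder: 2t - 22. Dividing through by 2 gives the monic gcd t - 11.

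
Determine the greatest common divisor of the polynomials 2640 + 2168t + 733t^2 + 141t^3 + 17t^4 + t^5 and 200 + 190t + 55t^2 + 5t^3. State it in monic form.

20 + 9t + t^2

Euclidean algorithm in ℚ[t]:
  t^5 + 17t^4 + 141t^3 + 733t^2 + 2168t + 2640 = ((1/5)t^2 + (6/5)t + 37/5)(5t^3 + 55t^2 + 190t + 200) + (58t^2 + 522t + 1160)
  5t^3 + 55t^2 + 190t + 200 = ((5/58)t + 5/29)(58t^2 + 522t + 1160) + (0)
Last nonzero remainder: 58t^2 + 522t + 1160. Dividing through by 58 gives the monic gcd t^2 + 9t + 20.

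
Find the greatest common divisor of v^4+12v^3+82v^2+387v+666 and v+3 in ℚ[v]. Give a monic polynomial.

v+3

Repeated division with remainder:
  v^4+12v^3+82v^2+387v+666 = (v^3+9v^2+55v+222)(v+3) + (0)
The last nonzero remainder v+3 is already monic.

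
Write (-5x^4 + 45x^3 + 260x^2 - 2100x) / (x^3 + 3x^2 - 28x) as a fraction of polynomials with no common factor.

(-5x^2 + 80x - 300)/(x - 4)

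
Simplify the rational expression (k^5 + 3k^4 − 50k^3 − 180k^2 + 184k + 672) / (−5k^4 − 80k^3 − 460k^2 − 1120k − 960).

(−k^2 + 9k − 14)/(5k + 20)

By polynomial division,
  k^5 + 3k^4 − 50k^3 − 180k^2 + 184k + 672 = (−(1/5)k + 13/5)(−5k^4 − 80k^3 − 460k^2 − 1120k − 960) + (66k^3 + 792k^2 + 2904k + 3168)
  −5k^4 − 80k^3 − 460k^2 − 1120k − 960 = (−(5/66)k − 10/33)(66k^3 + 792k^2 + 2904k + 3168) + (0)
Last nonzero remainder: 66k^3 + 792k^2 + 2904k + 3168. Dividing through by 66 gives the monic gcd k^3 + 12k^2 + 44k + 48.
Cancel k^3 + 12k^2 + 44k + 48 from numerator and denominator to get the reduced form.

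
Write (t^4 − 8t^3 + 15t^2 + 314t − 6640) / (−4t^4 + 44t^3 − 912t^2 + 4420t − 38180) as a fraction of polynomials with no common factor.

(−t^2 + 2t + 80)/(4t^2 − 20t + 460)

Euclidean algorithm in ℚ[t]:
  t^4 − 8t^3 + 15t^2 + 314t − 6640 = (−1/4)(−4t^4 + 44t^3 − 912t^2 + 4420t − 38180) + (3t^3 − 213t^2 + 1419t − 16185)
  −4t^4 + 44t^3 − 912t^2 + 4420t − 38180 = (−(4/3)t − 80)(3t^3 − 213t^2 + 1419t − 16185) + (−16060t^2 + 96360t − 1332980)
  3t^3 − 213t^2 + 1419t − 16185 = (−(3/16060)t + 39/3212)(−16060t^2 + 96360t − 1332980) + (0)
Last nonzero remainder: −16060t^2 + 96360t − 1332980. Dividing through by −16060 gives the monic gcd t^2 − 6t + 83.
Cancel t^2 − 6t + 83 from numerator and denominator to get the reduced form.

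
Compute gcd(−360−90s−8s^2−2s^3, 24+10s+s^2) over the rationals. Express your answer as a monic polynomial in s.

4+s

By polynomial division,
  −2s^3−8s^2−90s−360 = (−2s+12)(s^2+10s+24) + (−162s−648)
  s^2+10s+24 = (−(1/162)s−1/27)(−162s−648) + (0)
Last nonzero remainder: −162s−648. Dividing through by −162 gives the monic gcd s+4.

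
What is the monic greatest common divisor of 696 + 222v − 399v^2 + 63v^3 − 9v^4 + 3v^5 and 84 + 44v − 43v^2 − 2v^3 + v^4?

−2 − v + v^2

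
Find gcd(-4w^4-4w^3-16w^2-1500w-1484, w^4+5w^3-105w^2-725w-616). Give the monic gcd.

w^2+8w+7

Apply the Euclidean algorithm:
  -4w^4-4w^3-16w^2-1500w-1484 = (-4)(w^4+5w^3-105w^2-725w-616) + (16w^3-436w^2-4400w-3948)
  w^4+5w^3-105w^2-725w-616 = ((1/16)w+129/64)(16w^3-436w^2-4400w-3948) + ((16781/16)w^2+(16781/2)w+117467/16)
  16w^3-436w^2-4400w-3948 = ((256/16781)w-9024/16781)((16781/16)w^2+(16781/2)w+117467/16) + (0)
Last nonzero remainder: (16781/16)w^2+(16781/2)w+117467/16. Dividing through by 16781/16 gives the monic gcd w^2+8w+7.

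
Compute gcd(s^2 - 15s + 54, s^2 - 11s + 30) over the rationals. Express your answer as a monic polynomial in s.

s - 6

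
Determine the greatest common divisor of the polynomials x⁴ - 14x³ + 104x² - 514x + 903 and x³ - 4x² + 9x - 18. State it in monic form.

x - 3

Repeated division with remainder:
  x⁴ - 14x³ + 104x² - 514x + 903 = (x - 10)(x³ - 4x² + 9x - 18) + (55x² - 406x + 723)
  x³ - 4x² + 9x - 18 = ((1/55)x + 186/3025)(55x² - 406x + 723) + ((62976/3025)x - 188928/3025)
  55x² - 406x + 723 = ((166375/62976)x - 729025/62976)((62976/3025)x - 188928/3025) + (0)
Last nonzero remainder: (62976/3025)x - 188928/3025. Dividing through by 62976/3025 gives the monic gcd x - 3.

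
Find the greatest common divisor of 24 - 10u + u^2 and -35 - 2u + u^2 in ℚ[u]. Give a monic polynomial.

1

By polynomial division,
  u^2 - 10u + 24 = (u^2 - 2u - 35) + (-8u + 59)
  u^2 - 2u - 35 = (-(1/8)u - 43/64)(-8u + 59) + (297/64)
  -8u + 59 = (-(512/297)u + 3776/297)(297/64) + (0)
The last nonzero remainder is the constant 297/64, so the polynomials are coprime and gcd = 1.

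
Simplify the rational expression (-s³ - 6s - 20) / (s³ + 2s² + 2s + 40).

(-s - 2)/(s + 4)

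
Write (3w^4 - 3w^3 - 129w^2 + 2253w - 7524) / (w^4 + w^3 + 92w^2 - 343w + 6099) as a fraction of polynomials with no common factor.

By polynomial division,
  3w^4 - 3w^3 - 129w^2 + 2253w - 7524 = (3)(w^4 + w^3 + 92w^2 - 343w + 6099) + (-6w^3 - 405w^2 + 3282w - 25821)
  w^4 + w^3 + 92w^2 - 343w + 6099 = (-(1/6)w + 133/12)(-6w^3 - 405w^2 + 3282w - 25821) + ((20511/4)w^2 - 41022w + 1169127/4)
  -6w^3 - 405w^2 + 3282w - 25821 = (-(8/6837)w - 604/6837)((20511/4)w^2 - 41022w + 1169127/4) + (0)
Last nonzero remainder: (20511/4)w^2 - 41022w + 1169127/4. Dividing through by 20511/4 gives the monic gcd w^2 - 8w + 57.
Cancel w^2 - 8w + 57 from numerator and denominator to get the reduced form.

(3w^2 + 21w - 132)/(w^2 + 9w + 107)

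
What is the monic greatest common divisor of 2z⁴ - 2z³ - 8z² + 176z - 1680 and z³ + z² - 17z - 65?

z - 5

Repeated division with remainder:
  2z⁴ - 2z³ - 8z² + 176z - 1680 = (2z - 4)(z³ + z² - 17z - 65) + (30z² + 238z - 1940)
  z³ + z² - 17z - 65 = ((1/30)z - 52/225)(30z² + 238z - 1940) + ((23101/225)z - 23101/45)
  30z² + 238z - 1940 = ((6750/23101)z + 87300/23101)((23101/225)z - 23101/45) + (0)
Last nonzero remainder: (23101/225)z - 23101/45. Dividing through by 23101/225 gives the monic gcd z - 5.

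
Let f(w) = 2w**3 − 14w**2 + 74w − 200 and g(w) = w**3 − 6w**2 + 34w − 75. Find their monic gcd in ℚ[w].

Apply the Euclidean algorithm:
  2w**3 − 14w**2 + 74w − 200 = (2)(w**3 − 6w**2 + 34w − 75) + (−2w**2 + 6w − 50)
  w**3 − 6w**2 + 34w − 75 = (−(1/2)w + 3/2)(−2w**2 + 6w − 50) + (0)
Last nonzero remainder: −2w**2 + 6w − 50. Dividing through by −2 gives the monic gcd w**2 − 3w + 25.

w**2 − 3w + 25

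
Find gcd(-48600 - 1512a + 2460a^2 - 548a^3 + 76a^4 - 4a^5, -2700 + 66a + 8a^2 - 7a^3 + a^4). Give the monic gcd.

By polynomial division,
  -4a^5 + 76a^4 - 548a^3 + 2460a^2 - 1512a - 48600 = (-4a + 48)(a^4 - 7a^3 + 8a^2 + 66a - 2700) + (-180a^3 + 2340a^2 - 15480a + 81000)
  a^4 - 7a^3 + 8a^2 + 66a - 2700 = (-(1/180)a - 1/30)(-180a^3 + 2340a^2 - 15480a + 81000) + (0)
Last nonzero remainder: -180a^3 + 2340a^2 - 15480a + 81000. Dividing through by -180 gives the monic gcd a^3 - 13a^2 + 86a - 450.

-450 + 86a - 13a^2 + a^3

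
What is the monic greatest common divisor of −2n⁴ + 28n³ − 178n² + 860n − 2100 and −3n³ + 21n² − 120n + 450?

Repeated division with remainder:
  −2n⁴ + 28n³ − 178n² + 860n − 2100 = ((2/3)n − 14/3)(−3n³ + 21n² − 120n + 450) + (0)
Last nonzero remainder: −3n³ + 21n² − 120n + 450. Dividing through by −3 gives the monic gcd n³ − 7n² + 40n − 150.

n³ − 7n² + 40n − 150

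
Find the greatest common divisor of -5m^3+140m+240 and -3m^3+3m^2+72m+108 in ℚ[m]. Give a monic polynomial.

m^2-4m-12

Euclidean algorithm in ℚ[m]:
  -5m^3+140m+240 = (5/3)(-3m^3+3m^2+72m+108) + (-5m^2+20m+60)
  -3m^3+3m^2+72m+108 = ((3/5)m+9/5)(-5m^2+20m+60) + (0)
Last nonzero remainder: -5m^2+20m+60. Dividing through by -5 gives the monic gcd m^2-4m-12.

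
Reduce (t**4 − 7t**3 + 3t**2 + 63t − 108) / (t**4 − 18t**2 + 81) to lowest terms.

(t − 4)/(t + 3)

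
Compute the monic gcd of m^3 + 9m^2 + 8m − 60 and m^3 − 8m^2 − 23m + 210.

m + 5

Repeated division with remainder:
  m^3 + 9m^2 + 8m − 60 = (m^3 − 8m^2 − 23m + 210) + (17m^2 + 31m − 270)
  m^3 − 8m^2 − 23m + 210 = ((1/17)m − 167/289)(17m^2 + 31m − 270) + ((3120/289)m + 15600/289)
  17m^2 + 31m − 270 = ((4913/3120)m − 2601/520)((3120/289)m + 15600/289) + (0)
Last nonzero remainder: (3120/289)m + 15600/289. Dividing through by 3120/289 gives the monic gcd m + 5.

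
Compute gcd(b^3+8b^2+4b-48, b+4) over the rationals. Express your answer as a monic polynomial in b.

Apply the Euclidean algorithm:
  b^3+8b^2+4b-48 = (b^2+4b-12)(b+4) + (0)
The last nonzero remainder b+4 is already monic.

b+4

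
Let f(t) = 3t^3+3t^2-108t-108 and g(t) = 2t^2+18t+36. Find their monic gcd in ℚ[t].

By polynomial division,
  3t^3+3t^2-108t-108 = ((3/2)t-12)(2t^2+18t+36) + (54t+324)
  2t^2+18t+36 = ((1/27)t+1/9)(54t+324) + (0)
Last nonzero remainder: 54t+324. Dividing through by 54 gives the monic gcd t+6.

t+6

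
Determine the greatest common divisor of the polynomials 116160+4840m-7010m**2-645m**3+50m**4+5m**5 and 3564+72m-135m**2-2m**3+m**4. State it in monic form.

-66-5m+m**2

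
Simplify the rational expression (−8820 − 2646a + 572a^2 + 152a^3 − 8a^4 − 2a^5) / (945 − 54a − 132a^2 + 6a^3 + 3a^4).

Apply the Euclidean algorithm:
  −2a^5 − 8a^4 + 152a^3 + 572a^2 − 2646a − 8820 = (−(2/3)a − 4/3)(3a^4 + 6a^3 − 132a^2 − 54a + 945) + (72a^3 + 360a^2 − 2088a − 7560)
  3a^4 + 6a^3 − 132a^2 − 54a + 945 = ((1/24)a − 1/8)(72a^3 + 360a^2 − 2088a − 7560) + (0)
Last nonzero remainder: 72a^3 + 360a^2 − 2088a − 7560. Dividing through by 72 gives the monic gcd a^3 + 5a^2 − 29a − 105.
Cancel a^3 + 5a^2 − 29a − 105 from numerator and denominator to get the reduced form.

(84 + 2a − 2a^2)/(−9 + 3a)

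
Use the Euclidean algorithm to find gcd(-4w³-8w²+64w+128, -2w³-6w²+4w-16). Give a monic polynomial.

Euclidean algorithm in ℚ[w]:
  -4w³-8w²+64w+128 = (2)(-2w³-6w²+4w-16) + (4w²+56w+160)
  -2w³-6w²+4w-16 = (-(1/2)w+11/2)(4w²+56w+160) + (-224w-896)
  4w²+56w+160 = (-(1/56)w-5/28)(-224w-896) + (0)
Last nonzero remainder: -224w-896. Dividing through by -224 gives the monic gcd w+4.

w+4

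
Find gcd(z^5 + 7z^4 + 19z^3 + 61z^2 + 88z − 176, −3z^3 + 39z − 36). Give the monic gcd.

z^2 + 3z − 4

By polynomial division,
  z^5 + 7z^4 + 19z^3 + 61z^2 + 88z − 176 = (−(1/3)z^2 − (7/3)z − 32/3)(−3z^3 + 39z − 36) + (140z^2 + 420z − 560)
  −3z^3 + 39z − 36 = (−(3/140)z + 9/140)(140z^2 + 420z − 560) + (0)
Last nonzero remainder: 140z^2 + 420z − 560. Dividing through by 140 gives the monic gcd z^2 + 3z − 4.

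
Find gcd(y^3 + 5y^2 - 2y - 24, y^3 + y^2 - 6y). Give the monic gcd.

y^2 + y - 6

Repeated division with remainder:
  y^3 + 5y^2 - 2y - 24 = (y^3 + y^2 - 6y) + (4y^2 + 4y - 24)
  y^3 + y^2 - 6y = ((1/4)y)(4y^2 + 4y - 24) + (0)
Last nonzero remainder: 4y^2 + 4y - 24. Dividing through by 4 gives the monic gcd y^2 + y - 6.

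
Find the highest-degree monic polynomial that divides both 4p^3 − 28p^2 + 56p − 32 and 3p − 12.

Apply the Euclidean algorithm:
  4p^3 − 28p^2 + 56p − 32 = ((4/3)p^2 − 4p + 8/3)(3p − 12) + (0)
Last nonzero remainder: 3p − 12. Dividing through by 3 gives the monic gcd p − 4.

p − 4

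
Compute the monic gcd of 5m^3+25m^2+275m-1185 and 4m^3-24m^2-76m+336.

Euclidean algorithm in ℚ[m]:
  5m^3+25m^2+275m-1185 = (5/4)(4m^3-24m^2-76m+336) + (55m^2+370m-1605)
  4m^3-24m^2-76m+336 = ((4/55)m-112/121)(55m^2+370m-1605) + ((46368/121)m-139104/121)
  55m^2+370m-1605 = ((6655/46368)m+64735/46368)((46368/121)m-139104/121) + (0)
Last nonzero remainder: (46368/121)m-139104/121. Dividing through by 46368/121 gives the monic gcd m-3.

m-3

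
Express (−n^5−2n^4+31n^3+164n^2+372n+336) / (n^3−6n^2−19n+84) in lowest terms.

(−n^3−5n^2−12n−12)/(n−3)

Apply the Euclidean algorithm:
  −n^5−2n^4+31n^3+164n^2+372n+336 = (−n^2−8n−36)(n^3−6n^2−19n+84) + (−120n^2+360n+3360)
  n^3−6n^2−19n+84 = (−(1/120)n+1/40)(−120n^2+360n+3360) + (0)
Last nonzero remainder: −120n^2+360n+3360. Dividing through by −120 gives the monic gcd n^2−3n−28.
Cancel n^2−3n−28 from numerator and denominator to get the reduced form.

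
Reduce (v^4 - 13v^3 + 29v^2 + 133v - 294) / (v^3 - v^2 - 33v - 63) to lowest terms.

Euclidean algorithm in ℚ[v]:
  v^4 - 13v^3 + 29v^2 + 133v - 294 = (v - 12)(v^3 - v^2 - 33v - 63) + (50v^2 - 200v - 1050)
  v^3 - v^2 - 33v - 63 = ((1/50)v + 3/50)(50v^2 - 200v - 1050) + (0)
Last nonzero remainder: 50v^2 - 200v - 1050. Dividing through by 50 gives the monic gcd v^2 - 4v - 21.
Cancel v^2 - 4v - 21 from numerator and denominator to get the reduced form.

(v^2 - 9v + 14)/(v + 3)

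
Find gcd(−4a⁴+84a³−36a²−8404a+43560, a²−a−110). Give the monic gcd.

By polynomial division,
  −4a⁴+84a³−36a²−8404a+43560 = (−4a²+80a−396)(a²−a−110) + (0)
The last nonzero remainder a²−a−110 is already monic.

a²−a−110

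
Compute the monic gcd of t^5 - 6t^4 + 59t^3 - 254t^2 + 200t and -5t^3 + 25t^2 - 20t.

By polynomial division,
  t^5 - 6t^4 + 59t^3 - 254t^2 + 200t = (-(1/5)t^2 + (1/5)t - 10)(-5t^3 + 25t^2 - 20t) + (0)
Last nonzero remainder: -5t^3 + 25t^2 - 20t. Dividing through by -5 gives the monic gcd t^3 - 5t^2 + 4t.

t^3 - 5t^2 + 4t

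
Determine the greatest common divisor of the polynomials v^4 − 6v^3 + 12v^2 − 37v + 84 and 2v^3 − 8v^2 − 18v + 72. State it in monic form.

v^2 − 7v + 12

Euclidean algorithm in ℚ[v]:
  v^4 − 6v^3 + 12v^2 − 37v + 84 = ((1/2)v − 1)(2v^3 − 8v^2 − 18v + 72) + (13v^2 − 91v + 156)
  2v^3 − 8v^2 − 18v + 72 = ((2/13)v + 6/13)(13v^2 − 91v + 156) + (0)
Last nonzero remainder: 13v^2 − 91v + 156. Dividing through by 13 gives the monic gcd v^2 − 7v + 12.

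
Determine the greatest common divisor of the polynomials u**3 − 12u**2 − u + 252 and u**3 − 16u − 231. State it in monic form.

u − 7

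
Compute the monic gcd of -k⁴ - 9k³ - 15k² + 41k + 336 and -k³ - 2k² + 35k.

Repeated division with remainder:
  -k⁴ - 9k³ - 15k² + 41k + 336 = (k + 7)(-k³ - 2k² + 35k) + (-36k² - 204k + 336)
  -k³ - 2k² + 35k = ((1/36)k - 11/108)(-36k² - 204k + 336) + ((44/9)k + 308/9)
  -36k² - 204k + 336 = (-(81/11)k + 108/11)((44/9)k + 308/9) + (0)
Last nonzero remainder: (44/9)k + 308/9. Dividing through by 44/9 gives the monic gcd k + 7.

k + 7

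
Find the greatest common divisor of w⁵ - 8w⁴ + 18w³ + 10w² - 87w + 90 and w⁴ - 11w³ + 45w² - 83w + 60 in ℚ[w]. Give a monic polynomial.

w³ - 7w² + 17w - 15

Repeated division with remainder:
  w⁵ - 8w⁴ + 18w³ + 10w² - 87w + 90 = (w + 3)(w⁴ - 11w³ + 45w² - 83w + 60) + (6w³ - 42w² + 102w - 90)
  w⁴ - 11w³ + 45w² - 83w + 60 = ((1/6)w - 2/3)(6w³ - 42w² + 102w - 90) + (0)
Last nonzero remainder: 6w³ - 42w² + 102w - 90. Dividing through by 6 gives the monic gcd w³ - 7w² + 17w - 15.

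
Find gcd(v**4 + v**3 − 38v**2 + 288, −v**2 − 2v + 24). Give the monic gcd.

Euclidean algorithm in ℚ[v]:
  v**4 + v**3 − 38v**2 + 288 = (−v**2 + v + 12)(−v**2 − 2v + 24) + (0)
Last nonzero remainder: −v**2 − 2v + 24. Dividing through by −1 gives the monic gcd v**2 + 2v − 24.

v**2 + 2v − 24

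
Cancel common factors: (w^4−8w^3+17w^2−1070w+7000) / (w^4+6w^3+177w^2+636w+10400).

(w^2−17w+70)/(w^2−3w+104)

Euclidean algorithm in ℚ[w]:
  w^4−8w^3+17w^2−1070w+7000 = (w^4+6w^3+177w^2+636w+10400) + (−14w^3−160w^2−1706w−3400)
  w^4+6w^3+177w^2+636w+10400 = (−(1/14)w+19/49)(−14w^3−160w^2−1706w−3400) + ((5742/49)w^2+(51678/49)w+574200/49)
  −14w^3−160w^2−1706w−3400 = (−(343/2871)w−833/2871)((5742/49)w^2+(51678/49)w+574200/49) + (0)
Last nonzero remainder: (5742/49)w^2+(51678/49)w+574200/49. Dividing through by 5742/49 gives the monic gcd w^2+9w+100.
Cancel w^2+9w+100 from numerator and denominator to get the reduced form.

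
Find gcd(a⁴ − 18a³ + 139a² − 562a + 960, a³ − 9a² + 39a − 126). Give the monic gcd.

a − 6

Repeated division with remainder:
  a⁴ − 18a³ + 139a² − 562a + 960 = (a − 9)(a³ − 9a² + 39a − 126) + (19a² − 85a − 174)
  a³ − 9a² + 39a − 126 = ((1/19)a − 86/361)(19a² − 85a − 174) + ((10075/361)a − 60450/361)
  19a² − 85a − 174 = ((6859/10075)a + 10469/10075)((10075/361)a − 60450/361) + (0)
Last nonzero remainder: (10075/361)a − 60450/361. Dividing through by 10075/361 gives the monic gcd a − 6.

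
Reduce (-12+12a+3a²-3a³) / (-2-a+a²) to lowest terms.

Repeated division with remainder:
  -3a³+3a²+12a-12 = (-3a)(a²-a-2) + (6a-12)
  a²-a-2 = ((1/6)a+1/6)(6a-12) + (0)
Last nonzero remainder: 6a-12. Dividing through by 6 gives the monic gcd a-2.
Cancel a-2 from numerator and denominator to get the reduced form.

(6-3a-3a²)/(1+a)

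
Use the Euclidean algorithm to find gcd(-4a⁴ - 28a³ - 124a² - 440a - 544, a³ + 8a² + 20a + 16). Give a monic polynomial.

a² + 6a + 8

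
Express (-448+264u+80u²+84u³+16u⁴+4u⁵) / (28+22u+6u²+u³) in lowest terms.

Repeated division with remainder:
  4u⁵+16u⁴+84u³+80u²+264u-448 = (4u²-8u+44)(u³+6u²+22u+28) + (-120u²-480u-1680)
  u³+6u²+22u+28 = (-(1/120)u-1/60)(-120u²-480u-1680) + (0)
Last nonzero remainder: -120u²-480u-1680. Dividing through by -120 gives the monic gcd u²+4u+14.
Cancel u²+4u+14 from numerator and denominator to get the reduced form.

(-32+28u+4u³)/(2+u)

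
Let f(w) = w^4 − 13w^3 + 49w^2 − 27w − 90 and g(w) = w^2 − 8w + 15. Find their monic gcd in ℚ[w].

w^2 − 8w + 15

Repeated division with remainder:
  w^4 − 13w^3 + 49w^2 − 27w − 90 = (w^2 − 5w − 6)(w^2 − 8w + 15) + (0)
The last nonzero remainder w^2 − 8w + 15 is already monic.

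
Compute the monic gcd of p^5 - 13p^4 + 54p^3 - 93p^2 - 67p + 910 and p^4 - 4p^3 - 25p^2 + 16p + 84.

p^2 - 5p - 14

By polynomial division,
  p^5 - 13p^4 + 54p^3 - 93p^2 - 67p + 910 = (p - 9)(p^4 - 4p^3 - 25p^2 + 16p + 84) + (43p^3 - 334p^2 - 7p + 1666)
  p^4 - 4p^3 - 25p^2 + 16p + 84 = ((1/43)p + 162/1849)(43p^3 - 334p^2 - 7p + 1666) + ((8184/1849)p^2 - (40920/1849)p - 114576/1849)
  43p^3 - 334p^2 - 7p + 1666 = ((79507/8184)p - 220031/8184)((8184/1849)p^2 - (40920/1849)p - 114576/1849) + (0)
Last nonzero remainder: (8184/1849)p^2 - (40920/1849)p - 114576/1849. Dividing through by 8184/1849 gives the monic gcd p^2 - 5p - 14.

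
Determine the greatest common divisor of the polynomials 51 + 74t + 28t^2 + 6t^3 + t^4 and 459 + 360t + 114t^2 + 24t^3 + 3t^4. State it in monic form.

51 + 23t + 5t^2 + t^3

Apply the Euclidean algorithm:
  t^4 + 6t^3 + 28t^2 + 74t + 51 = (1/3)(3t^4 + 24t^3 + 114t^2 + 360t + 459) + (-2t^3 - 10t^2 - 46t - 102)
  3t^4 + 24t^3 + 114t^2 + 360t + 459 = (-(3/2)t - 9/2)(-2t^3 - 10t^2 - 46t - 102) + (0)
Last nonzero remainder: -2t^3 - 10t^2 - 46t - 102. Dividing through by -2 gives the monic gcd t^3 + 5t^2 + 23t + 51.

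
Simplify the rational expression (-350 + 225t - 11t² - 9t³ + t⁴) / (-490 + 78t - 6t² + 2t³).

By polynomial division,
  t⁴ - 9t³ - 11t² + 225t - 350 = ((1/2)t - 3)(2t³ - 6t² + 78t - 490) + (-68t² + 704t - 1820)
  2t³ - 6t² + 78t - 490 = (-(1/34)t - 125/578)(-68t² + 704t - 1820) + ((51072/289)t - 255360/289)
  -68t² + 704t - 1820 = (-(4913/12768)t + 3757/1824)((51072/289)t - 255360/289) + (0)
Last nonzero remainder: (51072/289)t - 255360/289. Dividing through by 51072/289 gives the monic gcd t - 5.
Cancel t - 5 from numerator and denominator to get the reduced form.

(70 - 31t - 4t² + t³)/(98 + 4t + 2t²)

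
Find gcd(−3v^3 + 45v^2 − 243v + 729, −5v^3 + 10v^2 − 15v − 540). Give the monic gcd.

Repeated division with remainder:
  −3v^3 + 45v^2 − 243v + 729 = (3/5)(−5v^3 + 10v^2 − 15v − 540) + (39v^2 − 234v + 1053)
  −5v^3 + 10v^2 − 15v − 540 = (−(5/39)v − 20/39)(39v^2 − 234v + 1053) + (0)
Last nonzero remainder: 39v^2 − 234v + 1053. Dividing through by 39 gives the monic gcd v^2 − 6v + 27.

v^2 − 6v + 27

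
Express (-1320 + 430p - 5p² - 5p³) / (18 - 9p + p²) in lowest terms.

(220 - 35p - 5p²)/(-3 + p)

Euclidean algorithm in ℚ[p]:
  -5p³ - 5p² + 430p - 1320 = (-5p - 50)(p² - 9p + 18) + (70p - 420)
  p² - 9p + 18 = ((1/70)p - 3/70)(70p - 420) + (0)
Last nonzero remainder: 70p - 420. Dividing through by 70 gives the monic gcd p - 6.
Cancel p - 6 from numerator and denominator to get the reduced form.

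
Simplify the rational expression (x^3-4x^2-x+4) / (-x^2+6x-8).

(-x^2+1)/(x-2)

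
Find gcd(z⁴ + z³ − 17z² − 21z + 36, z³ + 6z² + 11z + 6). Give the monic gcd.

z + 3

Repeated division with remainder:
  z⁴ + z³ − 17z² − 21z + 36 = (z − 5)(z³ + 6z² + 11z + 6) + (2z² + 28z + 66)
  z³ + 6z² + 11z + 6 = ((1/2)z − 4)(2z² + 28z + 66) + (90z + 270)
  2z² + 28z + 66 = ((1/45)z + 11/45)(90z + 270) + (0)
Last nonzero remainder: 90z + 270. Dividing through by 90 gives the monic gcd z + 3.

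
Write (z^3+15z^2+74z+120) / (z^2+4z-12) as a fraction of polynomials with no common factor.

Euclidean algorithm in ℚ[z]:
  z^3+15z^2+74z+120 = (z+11)(z^2+4z-12) + (42z+252)
  z^2+4z-12 = ((1/42)z-1/21)(42z+252) + (0)
Last nonzero remainder: 42z+252. Dividing through by 42 gives the monic gcd z+6.
Cancel z+6 from numerator and denominator to get the reduced form.

(z^2+9z+20)/(z-2)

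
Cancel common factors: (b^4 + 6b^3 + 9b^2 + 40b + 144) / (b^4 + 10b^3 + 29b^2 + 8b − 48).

(b^2 − 2b + 9)/(b^2 + 2b − 3)

By polynomial division,
  b^4 + 6b^3 + 9b^2 + 40b + 144 = (b^4 + 10b^3 + 29b^2 + 8b − 48) + (−4b^3 − 20b^2 + 32b + 192)
  b^4 + 10b^3 + 29b^2 + 8b − 48 = (−(1/4)b − 5/4)(−4b^3 − 20b^2 + 32b + 192) + (12b^2 + 96b + 192)
  −4b^3 − 20b^2 + 32b + 192 = (−(1/3)b + 1)(12b^2 + 96b + 192) + (0)
Last nonzero remainder: 12b^2 + 96b + 192. Dividing through by 12 gives the monic gcd b^2 + 8b + 16.
Cancel b^2 + 8b + 16 from numerator and denominator to get the reduced form.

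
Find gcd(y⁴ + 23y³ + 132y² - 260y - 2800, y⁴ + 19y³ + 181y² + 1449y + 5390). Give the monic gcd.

By polynomial division,
  y⁴ + 23y³ + 132y² - 260y - 2800 = (y⁴ + 19y³ + 181y² + 1449y + 5390) + (4y³ - 49y² - 1709y - 8190)
  y⁴ + 19y³ + 181y² + 1449y + 5390 = ((1/4)y + 125/16)(4y³ - 49y² - 1709y - 8190) + ((15857/16)y² + (269569/16)y + 554995/8)
  4y³ - 49y² - 1709y - 8190 = ((64/15857)y - 1872/15857)((15857/16)y² + (269569/16)y + 554995/8) + (0)
Last nonzero remainder: (15857/16)y² + (269569/16)y + 554995/8. Dividing through by 15857/16 gives the monic gcd y² + 17y + 70.

y² + 17y + 70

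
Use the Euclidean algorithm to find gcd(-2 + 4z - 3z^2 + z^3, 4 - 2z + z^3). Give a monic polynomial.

2 - 2z + z^2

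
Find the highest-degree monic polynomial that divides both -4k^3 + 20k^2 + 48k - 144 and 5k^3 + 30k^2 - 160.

k - 2

Euclidean algorithm in ℚ[k]:
  -4k^3 + 20k^2 + 48k - 144 = (-4/5)(5k^3 + 30k^2 - 160) + (44k^2 + 48k - 272)
  5k^3 + 30k^2 - 160 = ((5/44)k + 135/242)(44k^2 + 48k - 272) + ((500/121)k - 1000/121)
  44k^2 + 48k - 272 = ((1331/125)k + 4114/125)((500/121)k - 1000/121) + (0)
Last nonzero remainder: (500/121)k - 1000/121. Dividing through by 500/121 gives the monic gcd k - 2.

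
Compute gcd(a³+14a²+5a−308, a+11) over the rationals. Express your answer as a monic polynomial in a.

a+11

By polynomial division,
  a³+14a²+5a−308 = (a²+3a−28)(a+11) + (0)
The last nonzero remainder a+11 is already monic.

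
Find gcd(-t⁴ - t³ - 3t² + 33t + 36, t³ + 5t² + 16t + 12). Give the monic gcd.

t + 1

By polynomial division,
  -t⁴ - t³ - 3t² + 33t + 36 = (-t + 4)(t³ + 5t² + 16t + 12) + (-7t² - 19t - 12)
  t³ + 5t² + 16t + 12 = (-(1/7)t - 16/49)(-7t² - 19t - 12) + ((396/49)t + 396/49)
  -7t² - 19t - 12 = (-(343/396)t - 49/33)((396/49)t + 396/49) + (0)
Last nonzero remainder: (396/49)t + 396/49. Dividing through by 396/49 gives the monic gcd t + 1.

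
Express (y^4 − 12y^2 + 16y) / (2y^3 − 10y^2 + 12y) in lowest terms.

Apply the Euclidean algorithm:
  y^4 − 12y^2 + 16y = ((1/2)y + 5/2)(2y^3 − 10y^2 + 12y) + (7y^2 − 14y)
  2y^3 − 10y^2 + 12y = ((2/7)y − 6/7)(7y^2 − 14y) + (0)
Last nonzero remainder: 7y^2 − 14y. Dividing through by 7 gives the monic gcd y^2 − 2y.
Cancel y^2 − 2y from numerator and denominator to get the reduced form.

(y^2 + 2y − 8)/(2y − 6)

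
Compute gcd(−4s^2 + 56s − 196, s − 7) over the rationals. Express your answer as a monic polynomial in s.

s − 7

Euclidean algorithm in ℚ[s]:
  −4s^2 + 56s − 196 = (−4s + 28)(s − 7) + (0)
The last nonzero remainder s − 7 is already monic.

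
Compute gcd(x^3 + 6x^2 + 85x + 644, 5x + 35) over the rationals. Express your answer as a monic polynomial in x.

By polynomial division,
  x^3 + 6x^2 + 85x + 644 = ((1/5)x^2 - (1/5)x + 92/5)(5x + 35) + (0)
Last nonzero remainder: 5x + 35. Dividing through by 5 gives the monic gcd x + 7.

x + 7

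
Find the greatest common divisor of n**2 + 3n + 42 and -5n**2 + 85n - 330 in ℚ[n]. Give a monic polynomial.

Repeated division with remainder:
  n**2 + 3n + 42 = (-1/5)(-5n**2 + 85n - 330) + (20n - 24)
  -5n**2 + 85n - 330 = (-(1/4)n + 79/20)(20n - 24) + (-1176/5)
  20n - 24 = (-(25/294)n + 5/49)(-1176/5) + (0)
The last nonzero remainder is the constant -1176/5, so the polynomials are coprime and gcd = 1.

1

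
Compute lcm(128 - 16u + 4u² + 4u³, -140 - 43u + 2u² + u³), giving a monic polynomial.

Apply the Euclidean algorithm:
  4u³ + 4u² - 16u + 128 = (4)(u³ + 2u² - 43u - 140) + (-4u² + 156u + 688)
  u³ + 2u² - 43u - 140 = (-(1/4)u - 41/4)(-4u² + 156u + 688) + (1728u + 6912)
  -4u² + 156u + 688 = (-(1/432)u + 43/432)(1728u + 6912) + (0)
Last nonzero remainder: 1728u + 6912. Dividing through by 1728 gives the monic gcd u + 4.
Then lcm(f, g) = f·g / gcd(f, g); expanding and making the result monic gives the answer.

-1120 + 76u + 5u² - 41u³ - u⁴ + u⁵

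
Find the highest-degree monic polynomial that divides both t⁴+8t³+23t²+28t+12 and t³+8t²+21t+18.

t²+5t+6

Euclidean algorithm in ℚ[t]:
  t⁴+8t³+23t²+28t+12 = (t)(t³+8t²+21t+18) + (2t²+10t+12)
  t³+8t²+21t+18 = ((1/2)t+3/2)(2t²+10t+12) + (0)
Last nonzero remainder: 2t²+10t+12. Dividing through by 2 gives the monic gcd t²+5t+6.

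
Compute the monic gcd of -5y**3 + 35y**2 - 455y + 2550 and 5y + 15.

1

Repeated division with remainder:
  -5y**3 + 35y**2 - 455y + 2550 = (-y**2 + 10y - 121)(5y + 15) + (4365)
  5y + 15 = ((1/873)y + 1/291)(4365) + (0)
The last nonzero remainder is the constant 4365, so the polynomials are coprime and gcd = 1.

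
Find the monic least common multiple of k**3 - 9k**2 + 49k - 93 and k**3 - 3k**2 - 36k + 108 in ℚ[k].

By polynomial division,
  k**3 - 9k**2 + 49k - 93 = (k**3 - 3k**2 - 36k + 108) + (-6k**2 + 85k - 201)
  k**3 - 3k**2 - 36k + 108 = (-(1/6)k - 67/36)(-6k**2 + 85k - 201) + ((3193/36)k - 3193/12)
  -6k**2 + 85k - 201 = (-(216/3193)k + 2412/3193)((3193/36)k - 3193/12) + (0)
Last nonzero remainder: (3193/36)k - 3193/12. Dividing through by 3193/36 gives the monic gcd k - 3.
Then lcm(f, g) = f·g / gcd(f, g); expanding and making the result monic gives the answer.

k**5 - 9k**4 + 13k**3 + 231k**2 - 1764k + 3348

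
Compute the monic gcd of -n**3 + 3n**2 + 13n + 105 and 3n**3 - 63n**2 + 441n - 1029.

n - 7

Repeated division with remainder:
  -n**3 + 3n**2 + 13n + 105 = (-1/3)(3n**3 - 63n**2 + 441n - 1029) + (-18n**2 + 160n - 238)
  3n**3 - 63n**2 + 441n - 1029 = (-(1/6)n + 109/54)(-18n**2 + 160n - 238) + ((2116/27)n - 14812/27)
  -18n**2 + 160n - 238 = (-(243/1058)n + 459/1058)((2116/27)n - 14812/27) + (0)
Last nonzero remainder: (2116/27)n - 14812/27. Dividing through by 2116/27 gives the monic gcd n - 7.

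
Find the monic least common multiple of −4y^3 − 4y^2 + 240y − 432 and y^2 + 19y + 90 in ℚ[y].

y^4 + 11y^3 − 50y^2 − 492y + 1080

Apply the Euclidean algorithm:
  −4y^3 − 4y^2 + 240y − 432 = (−4y + 72)(y^2 + 19y + 90) + (−768y − 6912)
  y^2 + 19y + 90 = (−(1/768)y − 5/384)(−768y − 6912) + (0)
Last nonzero remainder: −768y − 6912. Dividing through by −768 gives the monic gcd y + 9.
Then lcm(f, g) = f·g / gcd(f, g); expanding and making the result monic gives the answer.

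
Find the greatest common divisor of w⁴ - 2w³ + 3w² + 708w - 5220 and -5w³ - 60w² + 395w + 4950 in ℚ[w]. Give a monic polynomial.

Euclidean algorithm in ℚ[w]:
  w⁴ - 2w³ + 3w² + 708w - 5220 = (-(1/5)w + 14/5)(-5w³ - 60w² + 395w + 4950) + (250w² + 592w - 19080)
  -5w³ - 60w² + 395w + 4950 = (-(1/50)w - 602/3125)(250w² + 592w - 19080) + ((398259/3125)w + 796518/625)
  250w² + 592w - 19080 = ((781250/398259)w - 662500/44251)((398259/3125)w + 796518/625) + (0)
Last nonzero remainder: (398259/3125)w + 796518/625. Dividing through by 398259/3125 gives the monic gcd w + 10.

w + 10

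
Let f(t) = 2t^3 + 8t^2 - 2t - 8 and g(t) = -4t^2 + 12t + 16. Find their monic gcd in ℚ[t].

t + 1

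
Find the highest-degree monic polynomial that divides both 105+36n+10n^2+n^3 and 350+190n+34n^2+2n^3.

Euclidean algorithm in ℚ[n]:
  n^3+10n^2+36n+105 = (1/2)(2n^3+34n^2+190n+350) + (-7n^2-59n-70)
  2n^3+34n^2+190n+350 = (-(2/7)n-120/49)(-7n^2-59n-70) + ((1250/49)n+1250/7)
  -7n^2-59n-70 = (-(343/1250)n-49/125)((1250/49)n+1250/7) + (0)
Last nonzero remainder: (1250/49)n+1250/7. Dividing through by 1250/49 gives the monic gcd n+7.

7+n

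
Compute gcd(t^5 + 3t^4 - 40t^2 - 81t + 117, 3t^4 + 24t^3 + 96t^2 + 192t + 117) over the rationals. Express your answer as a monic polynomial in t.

Repeated division with remainder:
  t^5 + 3t^4 - 40t^2 - 81t + 117 = ((1/3)t - 5/3)(3t^4 + 24t^3 + 96t^2 + 192t + 117) + (8t^3 + 56t^2 + 200t + 312)
  3t^4 + 24t^3 + 96t^2 + 192t + 117 = ((3/8)t + 3/8)(8t^3 + 56t^2 + 200t + 312) + (0)
Last nonzero remainder: 8t^3 + 56t^2 + 200t + 312. Dividing through by 8 gives the monic gcd t^3 + 7t^2 + 25t + 39.

t^3 + 7t^2 + 25t + 39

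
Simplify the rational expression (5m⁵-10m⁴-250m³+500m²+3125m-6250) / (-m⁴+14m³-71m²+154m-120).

(-5m³-25m²+125m+625)/(m²-7m+12)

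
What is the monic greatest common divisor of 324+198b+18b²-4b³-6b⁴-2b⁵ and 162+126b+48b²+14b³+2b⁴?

27+12b+4b²+b³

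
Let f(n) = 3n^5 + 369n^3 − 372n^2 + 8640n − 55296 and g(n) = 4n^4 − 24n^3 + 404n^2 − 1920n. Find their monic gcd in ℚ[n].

n^2 − n + 96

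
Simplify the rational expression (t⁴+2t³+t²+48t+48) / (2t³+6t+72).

Euclidean algorithm in ℚ[t]:
  t⁴+2t³+t²+48t+48 = ((1/2)t+1)(2t³+6t+72) + (-2t²+6t-24)
  2t³+6t+72 = (-t-3)(-2t²+6t-24) + (0)
Last nonzero remainder: -2t²+6t-24. Dividing through by -2 gives the monic gcd t²-3t+12.
Cancel t²-3t+12 from numerator and denominator to get the reduced form.

(t²+5t+4)/(2t+6)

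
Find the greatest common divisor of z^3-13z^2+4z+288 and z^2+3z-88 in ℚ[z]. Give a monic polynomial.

Apply the Euclidean algorithm:
  z^3-13z^2+4z+288 = (z-16)(z^2+3z-88) + (140z-1120)
  z^2+3z-88 = ((1/140)z+11/140)(140z-1120) + (0)
Last nonzero remainder: 140z-1120. Dividing through by 140 gives the monic gcd z-8.

z-8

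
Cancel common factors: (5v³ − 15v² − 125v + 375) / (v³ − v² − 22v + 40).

(5v² − 40v + 75)/(v² − 6v + 8)

Repeated division with remainder:
  5v³ − 15v² − 125v + 375 = (5)(v³ − v² − 22v + 40) + (−10v² − 15v + 175)
  v³ − v² − 22v + 40 = (−(1/10)v + 1/4)(−10v² − 15v + 175) + (−(3/4)v − 15/4)
  −10v² − 15v + 175 = ((40/3)v − 140/3)(−(3/4)v − 15/4) + (0)
Last nonzero remainder: −(3/4)v − 15/4. Dividing through by −3/4 gives the monic gcd v + 5.
Cancel v + 5 from numerator and denominator to get the reduced form.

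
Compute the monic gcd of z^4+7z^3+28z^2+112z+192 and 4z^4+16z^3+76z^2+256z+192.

z^3+3z^2+16z+48

Euclidean algorithm in ℚ[z]:
  z^4+7z^3+28z^2+112z+192 = (1/4)(4z^4+16z^3+76z^2+256z+192) + (3z^3+9z^2+48z+144)
  4z^4+16z^3+76z^2+256z+192 = ((4/3)z+4/3)(3z^3+9z^2+48z+144) + (0)
Last nonzero remainder: 3z^3+9z^2+48z+144. Dividing through by 3 gives the monic gcd z^3+3z^2+16z+48.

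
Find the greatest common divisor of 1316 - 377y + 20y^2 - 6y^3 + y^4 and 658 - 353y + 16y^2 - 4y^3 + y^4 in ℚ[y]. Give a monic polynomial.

Repeated division with remainder:
  y^4 - 6y^3 + 20y^2 - 377y + 1316 = (y^4 - 4y^3 + 16y^2 - 353y + 658) + (-2y^3 + 4y^2 - 24y + 658)
  y^4 - 4y^3 + 16y^2 - 353y + 658 = (-(1/2)y + 1)(-2y^3 + 4y^2 - 24y + 658) + (0)
Last nonzero remainder: -2y^3 + 4y^2 - 24y + 658. Dividing through by -2 gives the monic gcd y^3 - 2y^2 + 12y - 329.

-329 + 12y - 2y^2 + y^3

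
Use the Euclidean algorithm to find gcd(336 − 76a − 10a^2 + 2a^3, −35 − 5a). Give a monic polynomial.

1

Euclidean algorithm in ℚ[a]:
  2a^3 − 10a^2 − 76a + 336 = (−(2/5)a^2 + (24/5)a − 92/5)(−5a − 35) + (−308)
  −5a − 35 = ((5/308)a + 5/44)(−308) + (0)
The last nonzero remainder is the constant −308, so the polynomials are coprime and gcd = 1.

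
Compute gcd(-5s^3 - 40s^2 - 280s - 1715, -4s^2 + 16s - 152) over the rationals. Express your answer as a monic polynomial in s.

Apply the Euclidean algorithm:
  -5s^3 - 40s^2 - 280s - 1715 = ((5/4)s + 15)(-4s^2 + 16s - 152) + (-330s + 565)
  -4s^2 + 16s - 152 = ((2/165)s - 151/5445)(-330s + 565) + (-148465/1089)
  -330s + 565 = ((71874/29693)s - 123057/29693)(-148465/1089) + (0)
The last nonzero remainder is the constant -148465/1089, so the polynomials are coprime and gcd = 1.

1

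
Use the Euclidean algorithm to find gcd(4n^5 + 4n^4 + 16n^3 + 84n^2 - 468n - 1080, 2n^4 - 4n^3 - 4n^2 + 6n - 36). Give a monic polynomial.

n^2 - n - 6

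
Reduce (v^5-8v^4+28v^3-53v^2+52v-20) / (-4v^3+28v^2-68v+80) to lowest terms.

(-v^3+5v^2-8v+4)/(4v-16)

By polynomial division,
  v^5-8v^4+28v^3-53v^2+52v-20 = (-(1/4)v^2+(1/4)v-1)(-4v^3+28v^2-68v+80) + (12v^2-36v+60)
  -4v^3+28v^2-68v+80 = (-(1/3)v+4/3)(12v^2-36v+60) + (0)
Last nonzero remainder: 12v^2-36v+60. Dividing through by 12 gives the monic gcd v^2-3v+5.
Cancel v^2-3v+5 from numerator and denominator to get the reduced form.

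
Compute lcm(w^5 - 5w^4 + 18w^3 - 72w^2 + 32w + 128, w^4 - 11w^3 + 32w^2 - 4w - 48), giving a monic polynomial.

w^6 - 11w^5 + 48w^4 - 180w^3 + 464w^2 - 64w - 768

By polynomial division,
  w^5 - 5w^4 + 18w^3 - 72w^2 + 32w + 128 = (w + 6)(w^4 - 11w^3 + 32w^2 - 4w - 48) + (52w^3 - 260w^2 + 104w + 416)
  w^4 - 11w^3 + 32w^2 - 4w - 48 = ((1/52)w - 3/26)(52w^3 - 260w^2 + 104w + 416) + (0)
Last nonzero remainder: 52w^3 - 260w^2 + 104w + 416. Dividing through by 52 gives the monic gcd w^3 - 5w^2 + 2w + 8.
Then lcm(f, g) = f·g / gcd(f, g); expanding and making the result monic gives the answer.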